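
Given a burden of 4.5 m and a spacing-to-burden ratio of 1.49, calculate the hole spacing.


6.705 m

Spacing = burden * ratio
= 4.5 * 1.49
= 6.705 m


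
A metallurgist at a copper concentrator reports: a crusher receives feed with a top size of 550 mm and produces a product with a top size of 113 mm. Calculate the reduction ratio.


4.8673

Reduction ratio = feed size / product size
= 550 / 113
= 4.8673


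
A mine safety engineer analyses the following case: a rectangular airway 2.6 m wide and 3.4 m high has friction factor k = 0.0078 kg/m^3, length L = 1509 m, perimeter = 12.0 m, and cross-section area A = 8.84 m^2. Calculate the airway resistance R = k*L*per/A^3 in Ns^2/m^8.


0.2045 Ns^2/m^8

Compute the numerator:
k * L * per = 0.0078 * 1509 * 12.0
= 141.2424
Compute the denominator:
A^3 = 8.84^3 = 690.807104
Resistance:
R = 141.2424 / 690.807104
= 0.2045 Ns^2/m^8


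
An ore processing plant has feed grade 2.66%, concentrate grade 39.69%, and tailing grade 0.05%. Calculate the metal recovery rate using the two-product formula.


Using the two-product formula:
R = 100 * c * (f - t) / (f * (c - t))
Numerator = 100 * 39.69 * (2.66 - 0.05)
= 100 * 39.69 * 2.61
= 10359.09
Denominator = 2.66 * (39.69 - 0.05)
= 2.66 * 39.64
= 105.4424
R = 10359.09 / 105.4424
= 98.2441%

98.2441%


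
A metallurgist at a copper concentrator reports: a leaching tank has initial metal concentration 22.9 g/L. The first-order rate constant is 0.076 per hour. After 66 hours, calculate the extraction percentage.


99.3369%

Compute the exponent:
-k * t = -0.076 * 66 = -5.016
Remaining concentration:
C = 22.9 * exp(-5.016)
= 22.9 * 0.006630997723
= 0.1518498479 g/L
Extracted = 22.9 - 0.1518498479 = 22.74815015 g/L
Extraction % = 22.74815015 / 22.9 * 100
= 99.3369%


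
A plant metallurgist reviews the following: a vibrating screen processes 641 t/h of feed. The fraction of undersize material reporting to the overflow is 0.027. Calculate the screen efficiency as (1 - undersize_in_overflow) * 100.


97.3%

Screen efficiency = (1 - fraction of undersize in overflow) * 100
= (1 - 0.027) * 100
= 0.973 * 100
= 97.3%


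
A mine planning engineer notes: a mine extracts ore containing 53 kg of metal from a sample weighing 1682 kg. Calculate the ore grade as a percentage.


Ore grade = (metal mass / ore mass) * 100
= (53 / 1682) * 100
= 0.03151010702 * 100
= 3.151%

3.151%


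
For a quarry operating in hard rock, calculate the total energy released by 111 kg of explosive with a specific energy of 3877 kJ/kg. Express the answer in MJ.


430.347 MJ

Energy = mass * specific_energy / 1000
= 111 * 3877 / 1000
= 430347 / 1000
= 430.347 MJ


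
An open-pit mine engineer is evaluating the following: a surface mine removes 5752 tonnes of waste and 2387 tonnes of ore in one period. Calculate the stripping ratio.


Stripping ratio = waste tonnage / ore tonnage
= 5752 / 2387
= 2.4097

2.4097


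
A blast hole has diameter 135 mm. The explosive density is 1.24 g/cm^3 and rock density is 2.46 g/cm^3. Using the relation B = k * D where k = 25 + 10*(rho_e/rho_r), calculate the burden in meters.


4.0555 m

First, compute k:
rho_e / rho_r = 1.24 / 2.46 = 0.5040650407
k = 25 + 10 * 0.5040650407 = 30.04065041
Then, compute burden:
B = k * D / 1000 = 30.04065041 * 135 / 1000
= 4055.487805 / 1000
= 4.0555 m


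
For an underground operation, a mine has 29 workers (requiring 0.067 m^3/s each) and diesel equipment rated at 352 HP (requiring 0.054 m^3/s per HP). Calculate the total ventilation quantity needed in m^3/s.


20.951 m^3/s

Airflow for workers:
Q_people = 29 * 0.067 = 1.943 m^3/s
Airflow for diesel equipment:
Q_diesel = 352 * 0.054 = 19.008 m^3/s
Total ventilation:
Q_total = 1.943 + 19.008
= 20.951 m^3/s


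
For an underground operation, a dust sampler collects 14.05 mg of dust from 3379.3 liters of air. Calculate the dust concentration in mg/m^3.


Convert liters to m^3: 1 m^3 = 1000 L
Concentration = mass / volume * 1000
= 14.05 / 3379.3 * 1000
= 0.004157665789 * 1000
= 4.1577 mg/m^3

4.1577 mg/m^3


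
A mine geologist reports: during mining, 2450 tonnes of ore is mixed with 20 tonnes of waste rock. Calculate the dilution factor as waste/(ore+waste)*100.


0.8097%

Total material = ore + waste
= 2450 + 20 = 2470 tonnes
Dilution = waste / total * 100
= 20 / 2470 * 100
= 0.008097165992 * 100
= 0.8097%


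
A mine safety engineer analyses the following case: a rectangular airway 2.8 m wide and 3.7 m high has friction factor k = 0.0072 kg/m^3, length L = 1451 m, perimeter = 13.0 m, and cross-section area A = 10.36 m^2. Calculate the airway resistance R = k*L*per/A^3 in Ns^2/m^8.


0.1221 Ns^2/m^8

Compute the numerator:
k * L * per = 0.0072 * 1451 * 13.0
= 135.8136
Compute the denominator:
A^3 = 10.36^3 = 1111.934656
Resistance:
R = 135.8136 / 1111.934656
= 0.1221 Ns^2/m^8


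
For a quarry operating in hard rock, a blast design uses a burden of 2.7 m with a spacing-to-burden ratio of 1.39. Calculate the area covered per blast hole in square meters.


10.1331 m^2

First, find the spacing:
Spacing = burden * ratio = 2.7 * 1.39
= 3.753 m
Then, calculate the area:
Area = burden * spacing = 2.7 * 3.753
= 10.1331 m^2


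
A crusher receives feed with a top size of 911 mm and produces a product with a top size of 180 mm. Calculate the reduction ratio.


5.0611

Reduction ratio = feed size / product size
= 911 / 180
= 5.0611


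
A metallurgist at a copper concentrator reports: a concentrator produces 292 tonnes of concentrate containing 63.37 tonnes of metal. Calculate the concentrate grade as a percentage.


21.7021%

Grade = (metal in concentrate / concentrate mass) * 100
= (63.37 / 292) * 100
= 0.2170205479 * 100
= 21.7021%


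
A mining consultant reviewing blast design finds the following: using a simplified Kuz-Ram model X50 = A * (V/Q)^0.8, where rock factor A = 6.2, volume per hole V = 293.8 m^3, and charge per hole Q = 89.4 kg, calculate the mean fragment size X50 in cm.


16.0606 cm

Compute V/Q:
V/Q = 293.8 / 89.4 = 3.286353468
Raise to the power 0.8:
(V/Q)^0.8 = 3.286353468^0.8 = 2.590427358
Multiply by A:
X50 = 6.2 * 2.590427358
= 16.0606 cm


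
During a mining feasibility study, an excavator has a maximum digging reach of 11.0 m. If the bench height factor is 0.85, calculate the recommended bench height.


9.35 m

Bench height = reach * factor
= 11.0 * 0.85
= 9.35 m


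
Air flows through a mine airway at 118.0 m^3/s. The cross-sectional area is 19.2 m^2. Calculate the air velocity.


Velocity = flow rate / cross-sectional area
= 118.0 / 19.2
= 6.1458 m/s

6.1458 m/s


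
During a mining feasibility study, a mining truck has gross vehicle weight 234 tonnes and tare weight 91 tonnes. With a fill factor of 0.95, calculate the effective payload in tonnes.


135.85 tonnes

Maximum payload = gross - tare
= 234 - 91 = 143 tonnes
Effective payload = max payload * fill factor
= 143 * 0.95
= 135.85 tonnes


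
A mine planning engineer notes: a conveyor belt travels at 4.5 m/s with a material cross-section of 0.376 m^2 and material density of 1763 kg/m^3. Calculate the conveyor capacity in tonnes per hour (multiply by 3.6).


10738.7856 t/h

Volumetric flow = speed * area
= 4.5 * 0.376 = 1.692 m^3/s
Mass flow = volumetric * density
= 1.692 * 1763 = 2982.996 kg/s
Convert to t/h: multiply by 3.6
Capacity = 2982.996 * 3.6
= 10738.7856 t/h


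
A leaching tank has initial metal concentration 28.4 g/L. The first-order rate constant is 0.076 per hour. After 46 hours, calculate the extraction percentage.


Compute the exponent:
-k * t = -0.076 * 46 = -3.496
Remaining concentration:
C = 28.4 * exp(-3.496)
= 28.4 * 0.03031841486
= 0.861042982 g/L
Extracted = 28.4 - 0.861042982 = 27.53895702 g/L
Extraction % = 27.53895702 / 28.4 * 100
= 96.9682%

96.9682%


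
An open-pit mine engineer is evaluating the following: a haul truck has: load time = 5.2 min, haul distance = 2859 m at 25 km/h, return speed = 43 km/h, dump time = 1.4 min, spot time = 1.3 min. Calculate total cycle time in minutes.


Convert haul speed to m/min: 25 * 1000/60 = 416.6666667 m/min
Haul time = 2859 / 416.6666667 = 6.8616 min
Convert return speed to m/min: 43 * 1000/60 = 716.6666667 m/min
Return time = 2859 / 716.6666667 = 3.989302326 min
Total cycle time:
= 5.2 + 6.8616 + 1.4 + 3.989302326 + 1.3
= 18.7509 min

18.7509 min


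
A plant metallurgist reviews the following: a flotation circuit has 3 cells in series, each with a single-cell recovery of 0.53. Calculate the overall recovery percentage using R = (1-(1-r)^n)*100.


Complement of single-cell recovery:
1 - r = 1 - 0.53 = 0.47
Raise to power n:
(1 - r)^3 = 0.47^3 = 0.103823
Overall recovery:
R = (1 - 0.103823) * 100
= 89.6177%

89.6177%


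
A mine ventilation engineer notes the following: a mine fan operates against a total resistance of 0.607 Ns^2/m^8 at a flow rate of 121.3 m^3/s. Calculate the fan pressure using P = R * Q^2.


Compute Q^2:
Q^2 = 121.3^2 = 14713.69
Compute pressure:
P = R * Q^2 = 0.607 * 14713.69
= 8931.2098 Pa

8931.2098 Pa


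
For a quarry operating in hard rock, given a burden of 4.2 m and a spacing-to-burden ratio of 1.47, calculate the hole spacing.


6.174 m

Spacing = burden * ratio
= 4.2 * 1.47
= 6.174 m


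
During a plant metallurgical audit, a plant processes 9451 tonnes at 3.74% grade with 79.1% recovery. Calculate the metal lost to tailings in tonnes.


Total metal in feed:
= 9451 * 3.74 / 100 = 353.4674 tonnes
Metal recovered:
= 353.4674 * 79.1 / 100 = 279.5927134 tonnes
Metal lost to tailings:
= 353.4674 - 279.5927134
= 73.8747 tonnes

73.8747 tonnes


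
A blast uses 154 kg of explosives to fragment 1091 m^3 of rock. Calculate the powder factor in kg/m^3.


0.1412 kg/m^3

Powder factor = explosive mass / rock volume
= 154 / 1091
= 0.1412 kg/m^3


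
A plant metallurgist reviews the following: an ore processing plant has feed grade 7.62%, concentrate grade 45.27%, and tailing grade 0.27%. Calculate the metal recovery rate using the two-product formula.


97.0354%

Using the two-product formula:
R = 100 * c * (f - t) / (f * (c - t))
Numerator = 100 * 45.27 * (7.62 - 0.27)
= 100 * 45.27 * 7.35
= 33273.45
Denominator = 7.62 * (45.27 - 0.27)
= 7.62 * 45.0
= 342.9
R = 33273.45 / 342.9
= 97.0354%


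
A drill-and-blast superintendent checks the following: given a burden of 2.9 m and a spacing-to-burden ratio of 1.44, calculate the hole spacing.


Spacing = burden * ratio
= 2.9 * 1.44
= 4.176 m

4.176 m


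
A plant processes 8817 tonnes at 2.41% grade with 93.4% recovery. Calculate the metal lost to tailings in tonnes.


Total metal in feed:
= 8817 * 2.41 / 100 = 212.4897 tonnes
Metal recovered:
= 212.4897 * 93.4 / 100 = 198.4653798 tonnes
Metal lost to tailings:
= 212.4897 - 198.4653798
= 14.0243 tonnes

14.0243 tonnes


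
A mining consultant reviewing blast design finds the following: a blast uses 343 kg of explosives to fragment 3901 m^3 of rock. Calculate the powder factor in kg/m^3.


Powder factor = explosive mass / rock volume
= 343 / 3901
= 0.0879 kg/m^3

0.0879 kg/m^3


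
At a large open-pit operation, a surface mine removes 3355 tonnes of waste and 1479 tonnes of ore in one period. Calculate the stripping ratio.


Stripping ratio = waste tonnage / ore tonnage
= 3355 / 1479
= 2.2684

2.2684


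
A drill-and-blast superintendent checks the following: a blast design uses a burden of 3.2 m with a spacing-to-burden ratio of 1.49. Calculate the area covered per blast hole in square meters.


First, find the spacing:
Spacing = burden * ratio = 3.2 * 1.49
= 4.768 m
Then, calculate the area:
Area = burden * spacing = 3.2 * 4.768
= 15.2576 m^2

15.2576 m^2


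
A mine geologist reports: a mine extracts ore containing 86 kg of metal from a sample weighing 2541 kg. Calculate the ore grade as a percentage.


Ore grade = (metal mass / ore mass) * 100
= (86 / 2541) * 100
= 0.03384494294 * 100
= 3.3845%

3.3845%


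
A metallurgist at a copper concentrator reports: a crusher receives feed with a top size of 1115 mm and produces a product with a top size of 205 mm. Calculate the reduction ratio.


Reduction ratio = feed size / product size
= 1115 / 205
= 5.439

5.439


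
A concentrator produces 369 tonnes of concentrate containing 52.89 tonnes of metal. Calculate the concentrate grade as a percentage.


Grade = (metal in concentrate / concentrate mass) * 100
= (52.89 / 369) * 100
= 0.1433333333 * 100
= 14.3333%

14.3333%


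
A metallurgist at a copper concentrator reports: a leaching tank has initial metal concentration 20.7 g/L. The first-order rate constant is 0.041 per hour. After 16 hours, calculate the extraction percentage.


Compute the exponent:
-k * t = -0.041 * 16 = -0.656
Remaining concentration:
C = 20.7 * exp(-0.656)
= 20.7 * 0.5189228802
= 10.74170362 g/L
Extracted = 20.7 - 10.74170362 = 9.958296381 g/L
Extraction % = 9.958296381 / 20.7 * 100
= 48.1077%

48.1077%


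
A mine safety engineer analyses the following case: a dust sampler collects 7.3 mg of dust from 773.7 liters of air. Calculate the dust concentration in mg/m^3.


9.4352 mg/m^3

Convert liters to m^3: 1 m^3 = 1000 L
Concentration = mass / volume * 1000
= 7.3 / 773.7 * 1000
= 0.009435181595 * 1000
= 9.4352 mg/m^3


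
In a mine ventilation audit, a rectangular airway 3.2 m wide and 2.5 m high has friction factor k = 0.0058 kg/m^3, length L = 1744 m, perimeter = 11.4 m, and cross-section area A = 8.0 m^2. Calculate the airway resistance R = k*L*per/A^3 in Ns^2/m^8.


Compute the numerator:
k * L * per = 0.0058 * 1744 * 11.4
= 115.31328
Compute the denominator:
A^3 = 8.0^3 = 512
Resistance:
R = 115.31328 / 512
= 0.2252 Ns^2/m^8

0.2252 Ns^2/m^8


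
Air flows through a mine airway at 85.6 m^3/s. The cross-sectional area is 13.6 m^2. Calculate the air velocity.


6.2941 m/s

Velocity = flow rate / cross-sectional area
= 85.6 / 13.6
= 6.2941 m/s


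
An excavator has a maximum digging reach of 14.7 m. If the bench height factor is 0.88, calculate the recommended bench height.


Bench height = reach * factor
= 14.7 * 0.88
= 12.936 m

12.936 m


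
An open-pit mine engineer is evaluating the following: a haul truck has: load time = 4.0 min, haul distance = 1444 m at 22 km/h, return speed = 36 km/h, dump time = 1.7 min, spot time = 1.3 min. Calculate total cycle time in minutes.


13.3448 min

Convert haul speed to m/min: 22 * 1000/60 = 366.6666667 m/min
Haul time = 1444 / 366.6666667 = 3.938181818 min
Convert return speed to m/min: 36 * 1000/60 = 600 m/min
Return time = 1444 / 600 = 2.406666667 min
Total cycle time:
= 4.0 + 3.938181818 + 1.7 + 2.406666667 + 1.3
= 13.3448 min


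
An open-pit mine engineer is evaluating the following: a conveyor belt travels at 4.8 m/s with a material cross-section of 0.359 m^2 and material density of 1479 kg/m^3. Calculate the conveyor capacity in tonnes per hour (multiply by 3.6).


Volumetric flow = speed * area
= 4.8 * 0.359 = 1.7232 m^3/s
Mass flow = volumetric * density
= 1.7232 * 1479 = 2548.6128 kg/s
Convert to t/h: multiply by 3.6
Capacity = 2548.6128 * 3.6
= 9175.0061 t/h

9175.0061 t/h


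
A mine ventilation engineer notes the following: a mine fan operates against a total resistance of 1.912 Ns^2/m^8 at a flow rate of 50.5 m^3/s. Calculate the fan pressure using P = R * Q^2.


Compute Q^2:
Q^2 = 50.5^2 = 2550.25
Compute pressure:
P = R * Q^2 = 1.912 * 2550.25
= 4876.078 Pa

4876.078 Pa


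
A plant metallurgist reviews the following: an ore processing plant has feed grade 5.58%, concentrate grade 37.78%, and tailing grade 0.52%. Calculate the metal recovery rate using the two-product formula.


Using the two-product formula:
R = 100 * c * (f - t) / (f * (c - t))
Numerator = 100 * 37.78 * (5.58 - 0.52)
= 100 * 37.78 * 5.06
= 19116.68
Denominator = 5.58 * (37.78 - 0.52)
= 5.58 * 37.26
= 207.9108
R = 19116.68 / 207.9108
= 91.9465%

91.9465%


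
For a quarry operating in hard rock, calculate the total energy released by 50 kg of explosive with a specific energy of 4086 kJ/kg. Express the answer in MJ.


204.3 MJ

Energy = mass * specific_energy / 1000
= 50 * 4086 / 1000
= 204300 / 1000
= 204.3 MJ


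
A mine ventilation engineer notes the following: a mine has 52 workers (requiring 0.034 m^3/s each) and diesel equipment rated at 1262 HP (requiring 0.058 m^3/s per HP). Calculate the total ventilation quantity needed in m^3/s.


Airflow for workers:
Q_people = 52 * 0.034 = 1.768 m^3/s
Airflow for diesel equipment:
Q_diesel = 1262 * 0.058 = 73.196 m^3/s
Total ventilation:
Q_total = 1.768 + 73.196
= 74.964 m^3/s

74.964 m^3/s


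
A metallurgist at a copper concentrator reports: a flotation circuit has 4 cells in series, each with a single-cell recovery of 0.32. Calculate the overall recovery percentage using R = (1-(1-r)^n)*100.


78.6186%

Complement of single-cell recovery:
1 - r = 1 - 0.32 = 0.68
Raise to power n:
(1 - r)^4 = 0.68^4 = 0.21381376
Overall recovery:
R = (1 - 0.21381376) * 100
= 78.6186%


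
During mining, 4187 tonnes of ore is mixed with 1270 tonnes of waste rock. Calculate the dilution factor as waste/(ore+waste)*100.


23.2729%

Total material = ore + waste
= 4187 + 1270 = 5457 tonnes
Dilution = waste / total * 100
= 1270 / 5457 * 100
= 0.2327286055 * 100
= 23.2729%


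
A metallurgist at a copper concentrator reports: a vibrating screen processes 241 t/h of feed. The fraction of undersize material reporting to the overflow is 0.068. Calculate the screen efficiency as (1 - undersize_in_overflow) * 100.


Screen efficiency = (1 - fraction of undersize in overflow) * 100
= (1 - 0.068) * 100
= 0.932 * 100
= 93.2%

93.2%


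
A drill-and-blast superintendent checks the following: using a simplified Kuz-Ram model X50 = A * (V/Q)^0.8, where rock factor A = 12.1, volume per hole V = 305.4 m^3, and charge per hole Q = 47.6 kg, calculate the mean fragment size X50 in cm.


Compute V/Q:
V/Q = 305.4 / 47.6 = 6.415966387
Raise to the power 0.8:
(V/Q)^0.8 = 6.415966387^0.8 = 4.423944439
Multiply by A:
X50 = 12.1 * 4.423944439
= 53.5297 cm

53.5297 cm


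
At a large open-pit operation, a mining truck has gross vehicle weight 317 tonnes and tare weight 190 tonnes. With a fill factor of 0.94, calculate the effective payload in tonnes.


Maximum payload = gross - tare
= 317 - 190 = 127 tonnes
Effective payload = max payload * fill factor
= 127 * 0.94
= 119.38 tonnes

119.38 tonnes


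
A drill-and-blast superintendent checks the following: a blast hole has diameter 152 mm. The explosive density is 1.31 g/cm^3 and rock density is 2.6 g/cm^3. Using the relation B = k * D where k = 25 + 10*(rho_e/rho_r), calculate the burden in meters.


First, compute k:
rho_e / rho_r = 1.31 / 2.6 = 0.5038461538
k = 25 + 10 * 0.5038461538 = 30.03846154
Then, compute burden:
B = k * D / 1000 = 30.03846154 * 152 / 1000
= 4565.846154 / 1000
= 4.5658 m

4.5658 m


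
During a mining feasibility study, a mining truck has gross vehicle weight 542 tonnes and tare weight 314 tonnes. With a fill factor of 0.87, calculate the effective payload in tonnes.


Maximum payload = gross - tare
= 542 - 314 = 228 tonnes
Effective payload = max payload * fill factor
= 228 * 0.87
= 198.36 tonnes

198.36 tonnes


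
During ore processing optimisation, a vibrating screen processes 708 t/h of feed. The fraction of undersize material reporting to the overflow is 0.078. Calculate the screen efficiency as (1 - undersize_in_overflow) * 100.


Screen efficiency = (1 - fraction of undersize in overflow) * 100
= (1 - 0.078) * 100
= 0.922 * 100
= 92.2%

92.2%


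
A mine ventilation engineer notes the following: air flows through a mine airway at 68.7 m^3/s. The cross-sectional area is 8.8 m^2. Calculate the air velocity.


7.8068 m/s

Velocity = flow rate / cross-sectional area
= 68.7 / 8.8
= 7.8068 m/s


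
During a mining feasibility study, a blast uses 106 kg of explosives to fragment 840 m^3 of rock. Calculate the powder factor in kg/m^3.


Powder factor = explosive mass / rock volume
= 106 / 840
= 0.1262 kg/m^3

0.1262 kg/m^3


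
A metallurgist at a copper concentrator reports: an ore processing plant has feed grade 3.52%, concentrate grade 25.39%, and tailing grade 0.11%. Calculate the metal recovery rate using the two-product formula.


97.2965%

Using the two-product formula:
R = 100 * c * (f - t) / (f * (c - t))
Numerator = 100 * 25.39 * (3.52 - 0.11)
= 100 * 25.39 * 3.41
= 8657.99
Denominator = 3.52 * (25.39 - 0.11)
= 3.52 * 25.28
= 88.9856
R = 8657.99 / 88.9856
= 97.2965%


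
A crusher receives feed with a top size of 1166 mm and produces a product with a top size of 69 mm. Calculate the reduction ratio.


Reduction ratio = feed size / product size
= 1166 / 69
= 16.8986

16.8986


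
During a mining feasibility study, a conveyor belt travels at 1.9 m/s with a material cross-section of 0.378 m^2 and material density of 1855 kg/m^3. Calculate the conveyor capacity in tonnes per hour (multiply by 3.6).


Volumetric flow = speed * area
= 1.9 * 0.378 = 0.7182 m^3/s
Mass flow = volumetric * density
= 0.7182 * 1855 = 1332.261 kg/s
Convert to t/h: multiply by 3.6
Capacity = 1332.261 * 3.6
= 4796.1396 t/h

4796.1396 t/h


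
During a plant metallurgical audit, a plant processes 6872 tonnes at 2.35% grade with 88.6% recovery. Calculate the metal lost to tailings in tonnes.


Total metal in feed:
= 6872 * 2.35 / 100 = 161.492 tonnes
Metal recovered:
= 161.492 * 88.6 / 100 = 143.081912 tonnes
Metal lost to tailings:
= 161.492 - 143.081912
= 18.4101 tonnes

18.4101 tonnes


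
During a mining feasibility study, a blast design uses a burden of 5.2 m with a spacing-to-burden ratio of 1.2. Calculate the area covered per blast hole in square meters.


First, find the spacing:
Spacing = burden * ratio = 5.2 * 1.2
= 6.24 m
Then, calculate the area:
Area = burden * spacing = 5.2 * 6.24
= 32.448 m^2

32.448 m^2


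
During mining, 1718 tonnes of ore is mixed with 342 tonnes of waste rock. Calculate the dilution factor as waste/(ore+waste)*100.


Total material = ore + waste
= 1718 + 342 = 2060 tonnes
Dilution = waste / total * 100
= 342 / 2060 * 100
= 0.1660194175 * 100
= 16.6019%

16.6019%


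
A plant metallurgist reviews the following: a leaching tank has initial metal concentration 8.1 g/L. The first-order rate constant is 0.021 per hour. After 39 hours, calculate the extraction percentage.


55.9128%

Compute the exponent:
-k * t = -0.021 * 39 = -0.819
Remaining concentration:
C = 8.1 * exp(-0.819)
= 8.1 * 0.4408723064
= 3.571065682 g/L
Extracted = 8.1 - 3.571065682 = 4.528934318 g/L
Extraction % = 4.528934318 / 8.1 * 100
= 55.9128%


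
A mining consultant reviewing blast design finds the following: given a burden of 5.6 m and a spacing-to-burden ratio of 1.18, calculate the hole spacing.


6.608 m

Spacing = burden * ratio
= 5.6 * 1.18
= 6.608 m


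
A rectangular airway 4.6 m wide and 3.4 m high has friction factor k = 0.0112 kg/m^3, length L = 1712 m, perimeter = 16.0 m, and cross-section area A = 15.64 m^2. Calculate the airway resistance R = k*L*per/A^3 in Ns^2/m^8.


0.0802 Ns^2/m^8

Compute the numerator:
k * L * per = 0.0112 * 1712 * 16.0
= 306.7904
Compute the denominator:
A^3 = 15.64^3 = 3825.694144
Resistance:
R = 306.7904 / 3825.694144
= 0.0802 Ns^2/m^8


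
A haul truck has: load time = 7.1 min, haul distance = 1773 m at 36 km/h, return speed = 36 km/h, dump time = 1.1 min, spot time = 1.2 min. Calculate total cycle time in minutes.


Convert haul speed to m/min: 36 * 1000/60 = 600 m/min
Haul time = 1773 / 600 = 2.955 min
Convert return speed to m/min: 36 * 1000/60 = 600 m/min
Return time = 1773 / 600 = 2.955 min
Total cycle time:
= 7.1 + 2.955 + 1.1 + 2.955 + 1.2
= 15.31 min

15.31 min


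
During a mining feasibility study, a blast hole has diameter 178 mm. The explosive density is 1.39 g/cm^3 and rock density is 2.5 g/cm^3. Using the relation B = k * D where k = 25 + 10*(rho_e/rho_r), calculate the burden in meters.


5.4397 m

First, compute k:
rho_e / rho_r = 1.39 / 2.5 = 0.556
k = 25 + 10 * 0.556 = 30.56
Then, compute burden:
B = k * D / 1000 = 30.56 * 178 / 1000
= 5439.68 / 1000
= 5.4397 m


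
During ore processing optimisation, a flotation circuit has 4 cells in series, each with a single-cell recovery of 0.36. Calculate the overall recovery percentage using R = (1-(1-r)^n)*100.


Complement of single-cell recovery:
1 - r = 1 - 0.36 = 0.64
Raise to power n:
(1 - r)^4 = 0.64^4 = 0.16777216
Overall recovery:
R = (1 - 0.16777216) * 100
= 83.2228%

83.2228%


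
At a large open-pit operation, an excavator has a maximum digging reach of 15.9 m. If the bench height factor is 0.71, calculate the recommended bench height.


11.289 m

Bench height = reach * factor
= 15.9 * 0.71
= 11.289 m


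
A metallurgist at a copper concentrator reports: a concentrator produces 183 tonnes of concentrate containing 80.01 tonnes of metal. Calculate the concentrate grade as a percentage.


Grade = (metal in concentrate / concentrate mass) * 100
= (80.01 / 183) * 100
= 0.4372131148 * 100
= 43.7213%

43.7213%


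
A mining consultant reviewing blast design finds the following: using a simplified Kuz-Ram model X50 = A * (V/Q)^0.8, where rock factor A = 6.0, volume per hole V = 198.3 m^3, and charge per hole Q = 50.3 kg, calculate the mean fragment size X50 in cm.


Compute V/Q:
V/Q = 198.3 / 50.3 = 3.942345924
Raise to the power 0.8:
(V/Q)^0.8 = 3.942345924^0.8 = 2.996427563
Multiply by A:
X50 = 6.0 * 2.996427563
= 17.9786 cm

17.9786 cm


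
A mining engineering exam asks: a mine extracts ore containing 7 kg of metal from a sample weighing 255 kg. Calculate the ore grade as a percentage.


2.7451%

Ore grade = (metal mass / ore mass) * 100
= (7 / 255) * 100
= 0.02745098039 * 100
= 2.7451%


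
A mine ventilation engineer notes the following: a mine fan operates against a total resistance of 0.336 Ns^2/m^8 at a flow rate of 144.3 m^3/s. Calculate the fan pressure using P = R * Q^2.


6996.3566 Pa

Compute Q^2:
Q^2 = 144.3^2 = 20822.49
Compute pressure:
P = R * Q^2 = 0.336 * 20822.49
= 6996.3566 Pa


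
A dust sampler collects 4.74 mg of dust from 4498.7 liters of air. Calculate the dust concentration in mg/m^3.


1.0536 mg/m^3

Convert liters to m^3: 1 m^3 = 1000 L
Concentration = mass / volume * 1000
= 4.74 / 4498.7 * 1000
= 0.001053637718 * 1000
= 1.0536 mg/m^3


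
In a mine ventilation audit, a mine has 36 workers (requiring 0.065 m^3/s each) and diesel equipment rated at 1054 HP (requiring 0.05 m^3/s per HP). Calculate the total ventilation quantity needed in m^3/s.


55.04 m^3/s

Airflow for workers:
Q_people = 36 * 0.065 = 2.34 m^3/s
Airflow for diesel equipment:
Q_diesel = 1054 * 0.05 = 52.7 m^3/s
Total ventilation:
Q_total = 2.34 + 52.7
= 55.04 m^3/s


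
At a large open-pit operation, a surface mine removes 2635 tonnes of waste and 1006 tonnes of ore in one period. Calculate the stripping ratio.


2.6193

Stripping ratio = waste tonnage / ore tonnage
= 2635 / 1006
= 2.6193


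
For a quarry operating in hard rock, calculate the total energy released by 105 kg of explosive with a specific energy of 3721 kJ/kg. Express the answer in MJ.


390.705 MJ

Energy = mass * specific_energy / 1000
= 105 * 3721 / 1000
= 390705 / 1000
= 390.705 MJ


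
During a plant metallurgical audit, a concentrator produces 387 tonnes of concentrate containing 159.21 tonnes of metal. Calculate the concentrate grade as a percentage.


41.1395%

Grade = (metal in concentrate / concentrate mass) * 100
= (159.21 / 387) * 100
= 0.4113953488 * 100
= 41.1395%


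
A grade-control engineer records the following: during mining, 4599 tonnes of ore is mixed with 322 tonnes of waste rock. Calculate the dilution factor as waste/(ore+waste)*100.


6.5434%

Total material = ore + waste
= 4599 + 322 = 4921 tonnes
Dilution = waste / total * 100
= 322 / 4921 * 100
= 0.06543385491 * 100
= 6.5434%


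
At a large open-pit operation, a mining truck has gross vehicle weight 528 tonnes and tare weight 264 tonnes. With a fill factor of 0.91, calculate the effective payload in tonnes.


240.24 tonnes

Maximum payload = gross - tare
= 528 - 264 = 264 tonnes
Effective payload = max payload * fill factor
= 264 * 0.91
= 240.24 tonnes


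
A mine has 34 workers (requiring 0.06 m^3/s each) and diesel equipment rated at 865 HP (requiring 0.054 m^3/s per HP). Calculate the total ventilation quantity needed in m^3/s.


48.75 m^3/s

Airflow for workers:
Q_people = 34 * 0.06 = 2.04 m^3/s
Airflow for diesel equipment:
Q_diesel = 865 * 0.054 = 46.71 m^3/s
Total ventilation:
Q_total = 2.04 + 46.71
= 48.75 m^3/s


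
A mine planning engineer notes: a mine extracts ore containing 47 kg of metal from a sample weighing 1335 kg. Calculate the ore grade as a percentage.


3.5206%

Ore grade = (metal mass / ore mass) * 100
= (47 / 1335) * 100
= 0.03520599251 * 100
= 3.5206%


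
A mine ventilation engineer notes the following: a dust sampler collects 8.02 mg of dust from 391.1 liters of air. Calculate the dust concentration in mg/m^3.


20.5063 mg/m^3

Convert liters to m^3: 1 m^3 = 1000 L
Concentration = mass / volume * 1000
= 8.02 / 391.1 * 1000
= 0.02050626438 * 1000
= 20.5063 mg/m^3


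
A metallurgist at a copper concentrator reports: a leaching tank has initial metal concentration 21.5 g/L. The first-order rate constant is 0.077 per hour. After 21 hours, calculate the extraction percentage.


80.1507%

Compute the exponent:
-k * t = -0.077 * 21 = -1.617
Remaining concentration:
C = 21.5 * exp(-1.617)
= 21.5 * 0.1984932866
= 4.267605662 g/L
Extracted = 21.5 - 4.267605662 = 17.23239434 g/L
Extraction % = 17.23239434 / 21.5 * 100
= 80.1507%


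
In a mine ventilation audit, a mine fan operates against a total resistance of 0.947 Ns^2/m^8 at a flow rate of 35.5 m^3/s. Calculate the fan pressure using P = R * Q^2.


1193.4568 Pa

Compute Q^2:
Q^2 = 35.5^2 = 1260.25
Compute pressure:
P = R * Q^2 = 0.947 * 1260.25
= 1193.4568 Pa


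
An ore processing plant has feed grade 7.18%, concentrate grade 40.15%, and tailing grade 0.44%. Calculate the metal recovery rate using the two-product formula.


94.912%

Using the two-product formula:
R = 100 * c * (f - t) / (f * (c - t))
Numerator = 100 * 40.15 * (7.18 - 0.44)
= 100 * 40.15 * 6.74
= 27061.1
Denominator = 7.18 * (40.15 - 0.44)
= 7.18 * 39.71
= 285.1178
R = 27061.1 / 285.1178
= 94.912%


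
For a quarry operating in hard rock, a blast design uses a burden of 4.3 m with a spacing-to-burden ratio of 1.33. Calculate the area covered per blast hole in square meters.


First, find the spacing:
Spacing = burden * ratio = 4.3 * 1.33
= 5.719 m
Then, calculate the area:
Area = burden * spacing = 4.3 * 5.719
= 24.5917 m^2

24.5917 m^2


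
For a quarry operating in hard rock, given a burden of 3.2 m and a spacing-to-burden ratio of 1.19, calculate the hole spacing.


3.808 m

Spacing = burden * ratio
= 3.2 * 1.19
= 3.808 m


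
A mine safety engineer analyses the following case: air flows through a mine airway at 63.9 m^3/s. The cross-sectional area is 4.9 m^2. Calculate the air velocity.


13.0408 m/s

Velocity = flow rate / cross-sectional area
= 63.9 / 4.9
= 13.0408 m/s


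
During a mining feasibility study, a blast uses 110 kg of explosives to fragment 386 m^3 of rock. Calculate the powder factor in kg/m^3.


0.285 kg/m^3

Powder factor = explosive mass / rock volume
= 110 / 386
= 0.285 kg/m^3


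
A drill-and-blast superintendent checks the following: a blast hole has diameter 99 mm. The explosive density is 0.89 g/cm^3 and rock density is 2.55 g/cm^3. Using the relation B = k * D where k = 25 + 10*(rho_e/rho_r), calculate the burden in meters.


2.8205 m

First, compute k:
rho_e / rho_r = 0.89 / 2.55 = 0.3490196078
k = 25 + 10 * 0.3490196078 = 28.49019608
Then, compute burden:
B = k * D / 1000 = 28.49019608 * 99 / 1000
= 2820.529412 / 1000
= 2.8205 m


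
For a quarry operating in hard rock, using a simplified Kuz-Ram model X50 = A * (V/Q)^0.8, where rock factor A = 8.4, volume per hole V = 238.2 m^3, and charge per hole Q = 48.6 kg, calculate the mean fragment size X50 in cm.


29.9587 cm

Compute V/Q:
V/Q = 238.2 / 48.6 = 4.901234568
Raise to the power 0.8:
(V/Q)^0.8 = 4.901234568^0.8 = 3.566517754
Multiply by A:
X50 = 8.4 * 3.566517754
= 29.9587 cm


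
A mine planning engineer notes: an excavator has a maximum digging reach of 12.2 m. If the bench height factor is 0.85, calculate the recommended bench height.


10.37 m

Bench height = reach * factor
= 12.2 * 0.85
= 10.37 m


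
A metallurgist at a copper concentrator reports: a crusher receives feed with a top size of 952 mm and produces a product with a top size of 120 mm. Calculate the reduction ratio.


7.9333

Reduction ratio = feed size / product size
= 952 / 120
= 7.9333


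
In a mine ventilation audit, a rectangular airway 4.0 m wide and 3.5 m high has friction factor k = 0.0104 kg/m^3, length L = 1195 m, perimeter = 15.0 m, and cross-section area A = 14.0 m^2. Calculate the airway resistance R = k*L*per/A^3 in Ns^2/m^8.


Compute the numerator:
k * L * per = 0.0104 * 1195 * 15.0
= 186.42
Compute the denominator:
A^3 = 14.0^3 = 2744
Resistance:
R = 186.42 / 2744
= 0.0679 Ns^2/m^8

0.0679 Ns^2/m^8


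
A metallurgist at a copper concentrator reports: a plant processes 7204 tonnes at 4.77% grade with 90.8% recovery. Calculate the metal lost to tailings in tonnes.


31.614 tonnes

Total metal in feed:
= 7204 * 4.77 / 100 = 343.6308 tonnes
Metal recovered:
= 343.6308 * 90.8 / 100 = 312.0167664 tonnes
Metal lost to tailings:
= 343.6308 - 312.0167664
= 31.614 tonnes


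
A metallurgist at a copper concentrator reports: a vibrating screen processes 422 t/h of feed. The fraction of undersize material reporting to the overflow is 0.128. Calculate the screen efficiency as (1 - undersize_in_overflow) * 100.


Screen efficiency = (1 - fraction of undersize in overflow) * 100
= (1 - 0.128) * 100
= 0.872 * 100
= 87.2%

87.2%


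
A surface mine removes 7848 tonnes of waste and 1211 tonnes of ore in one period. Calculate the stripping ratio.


6.4806

Stripping ratio = waste tonnage / ore tonnage
= 7848 / 1211
= 6.4806


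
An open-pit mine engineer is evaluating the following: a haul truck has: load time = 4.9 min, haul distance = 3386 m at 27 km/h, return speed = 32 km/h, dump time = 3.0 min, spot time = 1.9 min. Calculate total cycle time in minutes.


23.6732 min

Convert haul speed to m/min: 27 * 1000/60 = 450 m/min
Haul time = 3386 / 450 = 7.524444444 min
Convert return speed to m/min: 32 * 1000/60 = 533.3333333 m/min
Return time = 3386 / 533.3333333 = 6.34875 min
Total cycle time:
= 4.9 + 7.524444444 + 3.0 + 6.34875 + 1.9
= 23.6732 min


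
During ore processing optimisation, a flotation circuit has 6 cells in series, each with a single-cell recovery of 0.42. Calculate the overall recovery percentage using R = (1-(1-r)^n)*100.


96.1931%

Complement of single-cell recovery:
1 - r = 1 - 0.42 = 0.58
Raise to power n:
(1 - r)^6 = 0.58^6 = 0.03806869254
Overall recovery:
R = (1 - 0.03806869254) * 100
= 96.1931%


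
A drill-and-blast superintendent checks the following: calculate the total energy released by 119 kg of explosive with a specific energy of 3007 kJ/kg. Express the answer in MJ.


Energy = mass * specific_energy / 1000
= 119 * 3007 / 1000
= 357833 / 1000
= 357.833 MJ

357.833 MJ


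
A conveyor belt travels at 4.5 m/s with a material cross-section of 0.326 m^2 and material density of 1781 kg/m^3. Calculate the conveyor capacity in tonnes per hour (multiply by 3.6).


9405.8172 t/h

Volumetric flow = speed * area
= 4.5 * 0.326 = 1.467 m^3/s
Mass flow = volumetric * density
= 1.467 * 1781 = 2612.727 kg/s
Convert to t/h: multiply by 3.6
Capacity = 2612.727 * 3.6
= 9405.8172 t/h


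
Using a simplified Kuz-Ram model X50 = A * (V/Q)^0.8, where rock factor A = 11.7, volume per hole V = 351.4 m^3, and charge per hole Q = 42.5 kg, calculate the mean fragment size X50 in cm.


Compute V/Q:
V/Q = 351.4 / 42.5 = 8.268235294
Raise to the power 0.8:
(V/Q)^0.8 = 8.268235294^0.8 = 5.419138638
Multiply by A:
X50 = 11.7 * 5.419138638
= 63.4039 cm

63.4039 cm


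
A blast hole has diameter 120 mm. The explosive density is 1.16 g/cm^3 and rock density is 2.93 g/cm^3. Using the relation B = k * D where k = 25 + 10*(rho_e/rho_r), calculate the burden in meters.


3.4751 m

First, compute k:
rho_e / rho_r = 1.16 / 2.93 = 0.3959044369
k = 25 + 10 * 0.3959044369 = 28.95904437
Then, compute burden:
B = k * D / 1000 = 28.95904437 * 120 / 1000
= 3475.085324 / 1000
= 3.4751 m


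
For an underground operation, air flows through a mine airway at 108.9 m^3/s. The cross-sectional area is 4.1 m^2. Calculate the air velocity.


26.561 m/s

Velocity = flow rate / cross-sectional area
= 108.9 / 4.1
= 26.561 m/s


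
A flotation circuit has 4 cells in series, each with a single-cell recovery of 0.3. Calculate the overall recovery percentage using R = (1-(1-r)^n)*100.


75.99%

Complement of single-cell recovery:
1 - r = 1 - 0.3 = 0.7
Raise to power n:
(1 - r)^4 = 0.7^4 = 0.2401
Overall recovery:
R = (1 - 0.2401) * 100
= 75.99%


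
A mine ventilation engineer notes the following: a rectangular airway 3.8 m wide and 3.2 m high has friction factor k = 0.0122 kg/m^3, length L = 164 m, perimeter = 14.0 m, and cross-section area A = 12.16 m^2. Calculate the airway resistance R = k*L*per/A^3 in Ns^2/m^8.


Compute the numerator:
k * L * per = 0.0122 * 164 * 14.0
= 28.0112
Compute the denominator:
A^3 = 12.16^3 = 1798.045696
Resistance:
R = 28.0112 / 1798.045696
= 0.0156 Ns^2/m^8

0.0156 Ns^2/m^8


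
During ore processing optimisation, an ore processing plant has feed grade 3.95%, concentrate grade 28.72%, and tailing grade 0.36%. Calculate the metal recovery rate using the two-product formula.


92.0398%

Using the two-product formula:
R = 100 * c * (f - t) / (f * (c - t))
Numerator = 100 * 28.72 * (3.95 - 0.36)
= 100 * 28.72 * 3.59
= 10310.48
Denominator = 3.95 * (28.72 - 0.36)
= 3.95 * 28.36
= 112.022
R = 10310.48 / 112.022
= 92.0398%


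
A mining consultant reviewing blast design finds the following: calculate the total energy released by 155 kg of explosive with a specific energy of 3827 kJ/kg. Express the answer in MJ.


Energy = mass * specific_energy / 1000
= 155 * 3827 / 1000
= 593185 / 1000
= 593.185 MJ

593.185 MJ


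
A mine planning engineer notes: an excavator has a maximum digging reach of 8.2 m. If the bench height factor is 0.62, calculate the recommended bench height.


5.084 m

Bench height = reach * factor
= 8.2 * 0.62
= 5.084 m


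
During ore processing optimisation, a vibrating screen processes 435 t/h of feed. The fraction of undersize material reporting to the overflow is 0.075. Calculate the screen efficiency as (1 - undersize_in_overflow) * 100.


92.5%

Screen efficiency = (1 - fraction of undersize in overflow) * 100
= (1 - 0.075) * 100
= 0.925 * 100
= 92.5%


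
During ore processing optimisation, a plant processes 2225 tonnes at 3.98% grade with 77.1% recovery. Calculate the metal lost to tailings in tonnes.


Total metal in feed:
= 2225 * 3.98 / 100 = 88.555 tonnes
Metal recovered:
= 88.555 * 77.1 / 100 = 68.275905 tonnes
Metal lost to tailings:
= 88.555 - 68.275905
= 20.2791 tonnes

20.2791 tonnes


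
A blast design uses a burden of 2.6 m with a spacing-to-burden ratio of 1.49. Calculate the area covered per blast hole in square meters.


First, find the spacing:
Spacing = burden * ratio = 2.6 * 1.49
= 3.874 m
Then, calculate the area:
Area = burden * spacing = 2.6 * 3.874
= 10.0724 m^2

10.0724 m^2


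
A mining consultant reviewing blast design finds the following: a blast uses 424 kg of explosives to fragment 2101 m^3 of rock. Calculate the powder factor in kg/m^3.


0.2018 kg/m^3

Powder factor = explosive mass / rock volume
= 424 / 2101
= 0.2018 kg/m^3
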